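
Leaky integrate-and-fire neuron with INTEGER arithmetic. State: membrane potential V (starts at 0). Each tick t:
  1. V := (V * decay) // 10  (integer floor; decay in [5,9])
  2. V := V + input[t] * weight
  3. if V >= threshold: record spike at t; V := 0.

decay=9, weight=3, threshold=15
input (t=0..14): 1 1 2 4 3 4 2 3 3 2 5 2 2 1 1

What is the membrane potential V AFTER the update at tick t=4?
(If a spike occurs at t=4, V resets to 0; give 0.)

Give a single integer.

t=0: input=1 -> V=3
t=1: input=1 -> V=5
t=2: input=2 -> V=10
t=3: input=4 -> V=0 FIRE
t=4: input=3 -> V=9
t=5: input=4 -> V=0 FIRE
t=6: input=2 -> V=6
t=7: input=3 -> V=14
t=8: input=3 -> V=0 FIRE
t=9: input=2 -> V=6
t=10: input=5 -> V=0 FIRE
t=11: input=2 -> V=6
t=12: input=2 -> V=11
t=13: input=1 -> V=12
t=14: input=1 -> V=13

Answer: 9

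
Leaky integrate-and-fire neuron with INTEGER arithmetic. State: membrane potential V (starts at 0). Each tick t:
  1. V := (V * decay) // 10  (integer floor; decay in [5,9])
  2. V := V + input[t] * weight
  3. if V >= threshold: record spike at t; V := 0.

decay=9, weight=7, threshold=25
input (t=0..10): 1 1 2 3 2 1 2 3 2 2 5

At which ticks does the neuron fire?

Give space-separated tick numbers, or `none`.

t=0: input=1 -> V=7
t=1: input=1 -> V=13
t=2: input=2 -> V=0 FIRE
t=3: input=3 -> V=21
t=4: input=2 -> V=0 FIRE
t=5: input=1 -> V=7
t=6: input=2 -> V=20
t=7: input=3 -> V=0 FIRE
t=8: input=2 -> V=14
t=9: input=2 -> V=0 FIRE
t=10: input=5 -> V=0 FIRE

Answer: 2 4 7 9 10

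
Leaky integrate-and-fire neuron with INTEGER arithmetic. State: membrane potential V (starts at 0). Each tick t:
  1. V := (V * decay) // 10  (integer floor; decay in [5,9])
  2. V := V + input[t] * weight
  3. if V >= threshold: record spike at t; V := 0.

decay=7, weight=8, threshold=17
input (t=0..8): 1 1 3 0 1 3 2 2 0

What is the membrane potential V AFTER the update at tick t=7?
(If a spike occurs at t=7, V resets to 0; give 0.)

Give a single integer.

Answer: 0

Derivation:
t=0: input=1 -> V=8
t=1: input=1 -> V=13
t=2: input=3 -> V=0 FIRE
t=3: input=0 -> V=0
t=4: input=1 -> V=8
t=5: input=3 -> V=0 FIRE
t=6: input=2 -> V=16
t=7: input=2 -> V=0 FIRE
t=8: input=0 -> V=0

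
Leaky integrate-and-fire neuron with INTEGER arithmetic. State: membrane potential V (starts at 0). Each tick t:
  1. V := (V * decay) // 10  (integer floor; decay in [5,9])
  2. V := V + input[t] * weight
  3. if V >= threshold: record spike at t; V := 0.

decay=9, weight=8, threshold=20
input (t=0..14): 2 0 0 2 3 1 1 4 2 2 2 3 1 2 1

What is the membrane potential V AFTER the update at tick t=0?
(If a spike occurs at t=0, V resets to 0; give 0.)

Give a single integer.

t=0: input=2 -> V=16
t=1: input=0 -> V=14
t=2: input=0 -> V=12
t=3: input=2 -> V=0 FIRE
t=4: input=3 -> V=0 FIRE
t=5: input=1 -> V=8
t=6: input=1 -> V=15
t=7: input=4 -> V=0 FIRE
t=8: input=2 -> V=16
t=9: input=2 -> V=0 FIRE
t=10: input=2 -> V=16
t=11: input=3 -> V=0 FIRE
t=12: input=1 -> V=8
t=13: input=2 -> V=0 FIRE
t=14: input=1 -> V=8

Answer: 16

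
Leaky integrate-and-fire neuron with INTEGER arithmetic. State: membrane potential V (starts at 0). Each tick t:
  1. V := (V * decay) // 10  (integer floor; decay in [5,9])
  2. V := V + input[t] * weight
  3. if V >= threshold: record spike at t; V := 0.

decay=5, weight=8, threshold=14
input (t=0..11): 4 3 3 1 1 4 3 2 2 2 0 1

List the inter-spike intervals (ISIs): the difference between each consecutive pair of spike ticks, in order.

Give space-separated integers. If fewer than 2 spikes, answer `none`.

t=0: input=4 -> V=0 FIRE
t=1: input=3 -> V=0 FIRE
t=2: input=3 -> V=0 FIRE
t=3: input=1 -> V=8
t=4: input=1 -> V=12
t=5: input=4 -> V=0 FIRE
t=6: input=3 -> V=0 FIRE
t=7: input=2 -> V=0 FIRE
t=8: input=2 -> V=0 FIRE
t=9: input=2 -> V=0 FIRE
t=10: input=0 -> V=0
t=11: input=1 -> V=8

Answer: 1 1 3 1 1 1 1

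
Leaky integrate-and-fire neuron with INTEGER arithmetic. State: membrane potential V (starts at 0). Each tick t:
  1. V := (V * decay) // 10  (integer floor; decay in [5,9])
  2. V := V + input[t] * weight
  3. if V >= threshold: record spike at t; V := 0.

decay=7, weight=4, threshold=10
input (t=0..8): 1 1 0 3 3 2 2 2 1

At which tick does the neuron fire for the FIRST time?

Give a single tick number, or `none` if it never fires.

t=0: input=1 -> V=4
t=1: input=1 -> V=6
t=2: input=0 -> V=4
t=3: input=3 -> V=0 FIRE
t=4: input=3 -> V=0 FIRE
t=5: input=2 -> V=8
t=6: input=2 -> V=0 FIRE
t=7: input=2 -> V=8
t=8: input=1 -> V=9

Answer: 3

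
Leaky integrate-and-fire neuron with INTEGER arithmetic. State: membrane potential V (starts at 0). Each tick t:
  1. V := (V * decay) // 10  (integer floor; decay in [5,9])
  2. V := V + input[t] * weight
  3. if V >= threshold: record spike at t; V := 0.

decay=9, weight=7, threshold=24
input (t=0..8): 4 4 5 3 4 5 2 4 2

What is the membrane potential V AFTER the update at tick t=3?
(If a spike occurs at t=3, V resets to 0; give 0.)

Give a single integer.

Answer: 21

Derivation:
t=0: input=4 -> V=0 FIRE
t=1: input=4 -> V=0 FIRE
t=2: input=5 -> V=0 FIRE
t=3: input=3 -> V=21
t=4: input=4 -> V=0 FIRE
t=5: input=5 -> V=0 FIRE
t=6: input=2 -> V=14
t=7: input=4 -> V=0 FIRE
t=8: input=2 -> V=14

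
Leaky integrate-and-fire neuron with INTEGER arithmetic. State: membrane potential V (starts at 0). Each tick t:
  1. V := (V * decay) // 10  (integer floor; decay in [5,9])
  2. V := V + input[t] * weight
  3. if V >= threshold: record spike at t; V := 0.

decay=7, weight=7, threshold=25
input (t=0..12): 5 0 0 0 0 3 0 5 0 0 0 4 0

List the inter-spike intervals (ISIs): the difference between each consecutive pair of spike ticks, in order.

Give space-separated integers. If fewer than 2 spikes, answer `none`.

t=0: input=5 -> V=0 FIRE
t=1: input=0 -> V=0
t=2: input=0 -> V=0
t=3: input=0 -> V=0
t=4: input=0 -> V=0
t=5: input=3 -> V=21
t=6: input=0 -> V=14
t=7: input=5 -> V=0 FIRE
t=8: input=0 -> V=0
t=9: input=0 -> V=0
t=10: input=0 -> V=0
t=11: input=4 -> V=0 FIRE
t=12: input=0 -> V=0

Answer: 7 4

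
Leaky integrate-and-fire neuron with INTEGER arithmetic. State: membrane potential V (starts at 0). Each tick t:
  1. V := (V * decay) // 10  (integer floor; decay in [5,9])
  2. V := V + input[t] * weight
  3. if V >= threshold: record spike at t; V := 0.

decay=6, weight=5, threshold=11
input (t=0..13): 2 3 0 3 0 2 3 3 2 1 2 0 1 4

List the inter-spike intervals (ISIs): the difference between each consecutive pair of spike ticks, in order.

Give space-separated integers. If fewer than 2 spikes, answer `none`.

t=0: input=2 -> V=10
t=1: input=3 -> V=0 FIRE
t=2: input=0 -> V=0
t=3: input=3 -> V=0 FIRE
t=4: input=0 -> V=0
t=5: input=2 -> V=10
t=6: input=3 -> V=0 FIRE
t=7: input=3 -> V=0 FIRE
t=8: input=2 -> V=10
t=9: input=1 -> V=0 FIRE
t=10: input=2 -> V=10
t=11: input=0 -> V=6
t=12: input=1 -> V=8
t=13: input=4 -> V=0 FIRE

Answer: 2 3 1 2 4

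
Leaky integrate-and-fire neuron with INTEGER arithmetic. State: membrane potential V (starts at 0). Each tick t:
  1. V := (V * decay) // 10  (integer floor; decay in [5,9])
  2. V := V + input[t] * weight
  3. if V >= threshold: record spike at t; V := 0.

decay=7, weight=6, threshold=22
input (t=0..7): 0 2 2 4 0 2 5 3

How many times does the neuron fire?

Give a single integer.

Answer: 2

Derivation:
t=0: input=0 -> V=0
t=1: input=2 -> V=12
t=2: input=2 -> V=20
t=3: input=4 -> V=0 FIRE
t=4: input=0 -> V=0
t=5: input=2 -> V=12
t=6: input=5 -> V=0 FIRE
t=7: input=3 -> V=18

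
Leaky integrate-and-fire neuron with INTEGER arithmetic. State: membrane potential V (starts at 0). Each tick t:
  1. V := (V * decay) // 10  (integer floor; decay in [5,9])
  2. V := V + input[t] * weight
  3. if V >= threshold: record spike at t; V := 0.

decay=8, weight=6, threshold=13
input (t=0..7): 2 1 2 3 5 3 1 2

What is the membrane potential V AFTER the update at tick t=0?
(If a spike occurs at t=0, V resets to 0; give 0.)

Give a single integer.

t=0: input=2 -> V=12
t=1: input=1 -> V=0 FIRE
t=2: input=2 -> V=12
t=3: input=3 -> V=0 FIRE
t=4: input=5 -> V=0 FIRE
t=5: input=3 -> V=0 FIRE
t=6: input=1 -> V=6
t=7: input=2 -> V=0 FIRE

Answer: 12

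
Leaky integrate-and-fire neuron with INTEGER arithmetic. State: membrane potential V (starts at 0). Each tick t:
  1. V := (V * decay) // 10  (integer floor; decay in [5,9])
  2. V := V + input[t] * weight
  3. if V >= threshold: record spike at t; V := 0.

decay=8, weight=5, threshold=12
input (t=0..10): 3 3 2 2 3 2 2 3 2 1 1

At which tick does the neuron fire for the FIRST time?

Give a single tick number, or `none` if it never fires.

Answer: 0

Derivation:
t=0: input=3 -> V=0 FIRE
t=1: input=3 -> V=0 FIRE
t=2: input=2 -> V=10
t=3: input=2 -> V=0 FIRE
t=4: input=3 -> V=0 FIRE
t=5: input=2 -> V=10
t=6: input=2 -> V=0 FIRE
t=7: input=3 -> V=0 FIRE
t=8: input=2 -> V=10
t=9: input=1 -> V=0 FIRE
t=10: input=1 -> V=5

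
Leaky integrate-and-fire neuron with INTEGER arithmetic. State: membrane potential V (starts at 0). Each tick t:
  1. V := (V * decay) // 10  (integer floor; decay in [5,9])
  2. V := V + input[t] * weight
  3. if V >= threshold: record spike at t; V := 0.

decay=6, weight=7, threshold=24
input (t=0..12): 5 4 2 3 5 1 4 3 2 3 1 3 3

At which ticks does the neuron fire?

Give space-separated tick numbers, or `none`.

t=0: input=5 -> V=0 FIRE
t=1: input=4 -> V=0 FIRE
t=2: input=2 -> V=14
t=3: input=3 -> V=0 FIRE
t=4: input=5 -> V=0 FIRE
t=5: input=1 -> V=7
t=6: input=4 -> V=0 FIRE
t=7: input=3 -> V=21
t=8: input=2 -> V=0 FIRE
t=9: input=3 -> V=21
t=10: input=1 -> V=19
t=11: input=3 -> V=0 FIRE
t=12: input=3 -> V=21

Answer: 0 1 3 4 6 8 11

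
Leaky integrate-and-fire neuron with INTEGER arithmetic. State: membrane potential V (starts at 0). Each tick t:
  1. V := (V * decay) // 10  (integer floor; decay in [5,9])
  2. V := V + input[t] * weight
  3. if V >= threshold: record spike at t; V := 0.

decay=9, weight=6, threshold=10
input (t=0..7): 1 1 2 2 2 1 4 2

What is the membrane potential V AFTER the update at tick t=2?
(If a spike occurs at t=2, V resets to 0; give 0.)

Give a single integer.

Answer: 0

Derivation:
t=0: input=1 -> V=6
t=1: input=1 -> V=0 FIRE
t=2: input=2 -> V=0 FIRE
t=3: input=2 -> V=0 FIRE
t=4: input=2 -> V=0 FIRE
t=5: input=1 -> V=6
t=6: input=4 -> V=0 FIRE
t=7: input=2 -> V=0 FIRE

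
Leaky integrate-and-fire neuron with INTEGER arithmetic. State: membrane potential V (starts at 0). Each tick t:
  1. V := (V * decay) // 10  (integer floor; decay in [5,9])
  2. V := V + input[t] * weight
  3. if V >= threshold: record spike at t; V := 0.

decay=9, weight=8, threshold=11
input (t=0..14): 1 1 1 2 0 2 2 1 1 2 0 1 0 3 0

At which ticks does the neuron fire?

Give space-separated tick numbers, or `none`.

Answer: 1 3 5 6 8 9 13

Derivation:
t=0: input=1 -> V=8
t=1: input=1 -> V=0 FIRE
t=2: input=1 -> V=8
t=3: input=2 -> V=0 FIRE
t=4: input=0 -> V=0
t=5: input=2 -> V=0 FIRE
t=6: input=2 -> V=0 FIRE
t=7: input=1 -> V=8
t=8: input=1 -> V=0 FIRE
t=9: input=2 -> V=0 FIRE
t=10: input=0 -> V=0
t=11: input=1 -> V=8
t=12: input=0 -> V=7
t=13: input=3 -> V=0 FIRE
t=14: input=0 -> V=0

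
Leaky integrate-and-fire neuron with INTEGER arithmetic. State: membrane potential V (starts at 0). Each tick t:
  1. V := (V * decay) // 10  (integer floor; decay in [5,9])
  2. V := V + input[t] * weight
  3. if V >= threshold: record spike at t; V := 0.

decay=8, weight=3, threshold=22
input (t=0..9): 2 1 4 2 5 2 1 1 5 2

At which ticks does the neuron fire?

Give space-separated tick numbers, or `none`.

t=0: input=2 -> V=6
t=1: input=1 -> V=7
t=2: input=4 -> V=17
t=3: input=2 -> V=19
t=4: input=5 -> V=0 FIRE
t=5: input=2 -> V=6
t=6: input=1 -> V=7
t=7: input=1 -> V=8
t=8: input=5 -> V=21
t=9: input=2 -> V=0 FIRE

Answer: 4 9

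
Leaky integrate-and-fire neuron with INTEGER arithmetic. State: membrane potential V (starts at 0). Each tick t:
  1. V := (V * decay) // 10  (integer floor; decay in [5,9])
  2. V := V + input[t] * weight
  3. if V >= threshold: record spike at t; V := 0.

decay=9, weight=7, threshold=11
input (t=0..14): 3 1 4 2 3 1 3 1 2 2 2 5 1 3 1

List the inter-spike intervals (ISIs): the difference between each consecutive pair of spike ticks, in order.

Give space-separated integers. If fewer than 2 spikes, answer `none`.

Answer: 2 1 1 2 2 1 1 1 2

Derivation:
t=0: input=3 -> V=0 FIRE
t=1: input=1 -> V=7
t=2: input=4 -> V=0 FIRE
t=3: input=2 -> V=0 FIRE
t=4: input=3 -> V=0 FIRE
t=5: input=1 -> V=7
t=6: input=3 -> V=0 FIRE
t=7: input=1 -> V=7
t=8: input=2 -> V=0 FIRE
t=9: input=2 -> V=0 FIRE
t=10: input=2 -> V=0 FIRE
t=11: input=5 -> V=0 FIRE
t=12: input=1 -> V=7
t=13: input=3 -> V=0 FIRE
t=14: input=1 -> V=7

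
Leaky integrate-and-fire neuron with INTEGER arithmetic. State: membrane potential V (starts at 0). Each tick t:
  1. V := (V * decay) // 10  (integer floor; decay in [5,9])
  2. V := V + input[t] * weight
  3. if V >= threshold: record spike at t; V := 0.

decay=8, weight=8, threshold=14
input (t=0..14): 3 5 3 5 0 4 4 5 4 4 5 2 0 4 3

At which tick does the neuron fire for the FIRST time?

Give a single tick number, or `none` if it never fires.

Answer: 0

Derivation:
t=0: input=3 -> V=0 FIRE
t=1: input=5 -> V=0 FIRE
t=2: input=3 -> V=0 FIRE
t=3: input=5 -> V=0 FIRE
t=4: input=0 -> V=0
t=5: input=4 -> V=0 FIRE
t=6: input=4 -> V=0 FIRE
t=7: input=5 -> V=0 FIRE
t=8: input=4 -> V=0 FIRE
t=9: input=4 -> V=0 FIRE
t=10: input=5 -> V=0 FIRE
t=11: input=2 -> V=0 FIRE
t=12: input=0 -> V=0
t=13: input=4 -> V=0 FIRE
t=14: input=3 -> V=0 FIRE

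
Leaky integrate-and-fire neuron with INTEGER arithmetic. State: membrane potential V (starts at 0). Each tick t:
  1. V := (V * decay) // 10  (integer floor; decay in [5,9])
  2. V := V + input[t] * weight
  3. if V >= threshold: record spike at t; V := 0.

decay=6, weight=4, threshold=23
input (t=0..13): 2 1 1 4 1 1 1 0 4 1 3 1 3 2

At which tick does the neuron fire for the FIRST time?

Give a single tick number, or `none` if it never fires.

t=0: input=2 -> V=8
t=1: input=1 -> V=8
t=2: input=1 -> V=8
t=3: input=4 -> V=20
t=4: input=1 -> V=16
t=5: input=1 -> V=13
t=6: input=1 -> V=11
t=7: input=0 -> V=6
t=8: input=4 -> V=19
t=9: input=1 -> V=15
t=10: input=3 -> V=21
t=11: input=1 -> V=16
t=12: input=3 -> V=21
t=13: input=2 -> V=20

Answer: none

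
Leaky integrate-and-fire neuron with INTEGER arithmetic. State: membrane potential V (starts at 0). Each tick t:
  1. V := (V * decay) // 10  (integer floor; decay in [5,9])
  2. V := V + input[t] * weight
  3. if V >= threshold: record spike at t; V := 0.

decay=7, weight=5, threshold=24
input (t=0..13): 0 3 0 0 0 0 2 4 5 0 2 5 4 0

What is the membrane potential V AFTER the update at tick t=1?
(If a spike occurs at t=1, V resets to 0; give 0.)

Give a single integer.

Answer: 15

Derivation:
t=0: input=0 -> V=0
t=1: input=3 -> V=15
t=2: input=0 -> V=10
t=3: input=0 -> V=7
t=4: input=0 -> V=4
t=5: input=0 -> V=2
t=6: input=2 -> V=11
t=7: input=4 -> V=0 FIRE
t=8: input=5 -> V=0 FIRE
t=9: input=0 -> V=0
t=10: input=2 -> V=10
t=11: input=5 -> V=0 FIRE
t=12: input=4 -> V=20
t=13: input=0 -> V=14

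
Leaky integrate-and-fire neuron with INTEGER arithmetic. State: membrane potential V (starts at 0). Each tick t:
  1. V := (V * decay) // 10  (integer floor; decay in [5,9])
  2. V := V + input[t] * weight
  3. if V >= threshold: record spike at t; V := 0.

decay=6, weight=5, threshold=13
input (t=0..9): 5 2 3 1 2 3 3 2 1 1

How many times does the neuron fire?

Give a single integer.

t=0: input=5 -> V=0 FIRE
t=1: input=2 -> V=10
t=2: input=3 -> V=0 FIRE
t=3: input=1 -> V=5
t=4: input=2 -> V=0 FIRE
t=5: input=3 -> V=0 FIRE
t=6: input=3 -> V=0 FIRE
t=7: input=2 -> V=10
t=8: input=1 -> V=11
t=9: input=1 -> V=11

Answer: 5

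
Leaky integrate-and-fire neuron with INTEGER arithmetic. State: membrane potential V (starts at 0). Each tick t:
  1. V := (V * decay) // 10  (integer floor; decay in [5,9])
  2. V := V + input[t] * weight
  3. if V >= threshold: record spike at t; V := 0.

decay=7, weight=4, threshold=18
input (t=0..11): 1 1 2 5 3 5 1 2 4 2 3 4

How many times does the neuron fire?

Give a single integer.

Answer: 4

Derivation:
t=0: input=1 -> V=4
t=1: input=1 -> V=6
t=2: input=2 -> V=12
t=3: input=5 -> V=0 FIRE
t=4: input=3 -> V=12
t=5: input=5 -> V=0 FIRE
t=6: input=1 -> V=4
t=7: input=2 -> V=10
t=8: input=4 -> V=0 FIRE
t=9: input=2 -> V=8
t=10: input=3 -> V=17
t=11: input=4 -> V=0 FIRE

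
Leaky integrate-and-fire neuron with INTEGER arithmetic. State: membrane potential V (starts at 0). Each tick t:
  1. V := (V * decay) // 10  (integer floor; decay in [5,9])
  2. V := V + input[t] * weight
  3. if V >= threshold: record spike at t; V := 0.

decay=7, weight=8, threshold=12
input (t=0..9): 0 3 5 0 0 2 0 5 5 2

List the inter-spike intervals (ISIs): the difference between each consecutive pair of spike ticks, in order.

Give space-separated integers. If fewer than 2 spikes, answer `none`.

Answer: 1 3 2 1 1

Derivation:
t=0: input=0 -> V=0
t=1: input=3 -> V=0 FIRE
t=2: input=5 -> V=0 FIRE
t=3: input=0 -> V=0
t=4: input=0 -> V=0
t=5: input=2 -> V=0 FIRE
t=6: input=0 -> V=0
t=7: input=5 -> V=0 FIRE
t=8: input=5 -> V=0 FIRE
t=9: input=2 -> V=0 FIRE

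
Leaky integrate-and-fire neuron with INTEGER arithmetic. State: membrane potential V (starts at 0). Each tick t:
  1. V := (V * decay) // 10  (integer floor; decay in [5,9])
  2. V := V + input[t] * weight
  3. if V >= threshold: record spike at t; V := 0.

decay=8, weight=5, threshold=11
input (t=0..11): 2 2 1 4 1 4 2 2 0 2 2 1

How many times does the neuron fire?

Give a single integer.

Answer: 5

Derivation:
t=0: input=2 -> V=10
t=1: input=2 -> V=0 FIRE
t=2: input=1 -> V=5
t=3: input=4 -> V=0 FIRE
t=4: input=1 -> V=5
t=5: input=4 -> V=0 FIRE
t=6: input=2 -> V=10
t=7: input=2 -> V=0 FIRE
t=8: input=0 -> V=0
t=9: input=2 -> V=10
t=10: input=2 -> V=0 FIRE
t=11: input=1 -> V=5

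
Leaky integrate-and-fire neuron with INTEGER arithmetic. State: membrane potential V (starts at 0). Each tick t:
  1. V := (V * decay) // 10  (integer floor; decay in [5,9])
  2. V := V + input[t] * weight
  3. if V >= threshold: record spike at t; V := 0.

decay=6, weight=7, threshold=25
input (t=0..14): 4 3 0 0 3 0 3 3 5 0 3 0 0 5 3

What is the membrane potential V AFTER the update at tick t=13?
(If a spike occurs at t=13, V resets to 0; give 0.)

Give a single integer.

t=0: input=4 -> V=0 FIRE
t=1: input=3 -> V=21
t=2: input=0 -> V=12
t=3: input=0 -> V=7
t=4: input=3 -> V=0 FIRE
t=5: input=0 -> V=0
t=6: input=3 -> V=21
t=7: input=3 -> V=0 FIRE
t=8: input=5 -> V=0 FIRE
t=9: input=0 -> V=0
t=10: input=3 -> V=21
t=11: input=0 -> V=12
t=12: input=0 -> V=7
t=13: input=5 -> V=0 FIRE
t=14: input=3 -> V=21

Answer: 0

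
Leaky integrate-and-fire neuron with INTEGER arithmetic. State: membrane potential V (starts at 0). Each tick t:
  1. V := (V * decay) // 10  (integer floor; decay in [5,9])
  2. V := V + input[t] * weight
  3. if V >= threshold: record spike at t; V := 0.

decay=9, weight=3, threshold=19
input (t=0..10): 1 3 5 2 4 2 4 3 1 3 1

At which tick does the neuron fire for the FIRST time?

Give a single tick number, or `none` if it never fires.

t=0: input=1 -> V=3
t=1: input=3 -> V=11
t=2: input=5 -> V=0 FIRE
t=3: input=2 -> V=6
t=4: input=4 -> V=17
t=5: input=2 -> V=0 FIRE
t=6: input=4 -> V=12
t=7: input=3 -> V=0 FIRE
t=8: input=1 -> V=3
t=9: input=3 -> V=11
t=10: input=1 -> V=12

Answer: 2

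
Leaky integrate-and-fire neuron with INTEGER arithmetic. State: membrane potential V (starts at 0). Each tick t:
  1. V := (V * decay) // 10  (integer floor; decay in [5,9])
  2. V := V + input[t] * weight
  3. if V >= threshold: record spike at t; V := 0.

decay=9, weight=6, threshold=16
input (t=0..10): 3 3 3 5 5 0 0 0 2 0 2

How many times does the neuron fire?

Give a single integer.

Answer: 6

Derivation:
t=0: input=3 -> V=0 FIRE
t=1: input=3 -> V=0 FIRE
t=2: input=3 -> V=0 FIRE
t=3: input=5 -> V=0 FIRE
t=4: input=5 -> V=0 FIRE
t=5: input=0 -> V=0
t=6: input=0 -> V=0
t=7: input=0 -> V=0
t=8: input=2 -> V=12
t=9: input=0 -> V=10
t=10: input=2 -> V=0 FIRE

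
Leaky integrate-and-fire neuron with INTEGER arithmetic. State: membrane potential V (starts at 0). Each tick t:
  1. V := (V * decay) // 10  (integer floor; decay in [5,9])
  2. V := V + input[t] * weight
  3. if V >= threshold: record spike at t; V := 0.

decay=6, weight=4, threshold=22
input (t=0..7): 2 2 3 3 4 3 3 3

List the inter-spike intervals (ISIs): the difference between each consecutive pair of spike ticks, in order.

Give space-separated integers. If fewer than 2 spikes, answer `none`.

Answer: 3

Derivation:
t=0: input=2 -> V=8
t=1: input=2 -> V=12
t=2: input=3 -> V=19
t=3: input=3 -> V=0 FIRE
t=4: input=4 -> V=16
t=5: input=3 -> V=21
t=6: input=3 -> V=0 FIRE
t=7: input=3 -> V=12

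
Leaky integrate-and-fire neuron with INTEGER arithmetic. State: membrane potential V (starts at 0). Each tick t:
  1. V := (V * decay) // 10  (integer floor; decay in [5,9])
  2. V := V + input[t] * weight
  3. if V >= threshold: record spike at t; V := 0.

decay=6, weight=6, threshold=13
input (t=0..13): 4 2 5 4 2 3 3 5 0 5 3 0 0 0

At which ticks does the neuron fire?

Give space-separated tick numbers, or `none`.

Answer: 0 2 3 5 6 7 9 10

Derivation:
t=0: input=4 -> V=0 FIRE
t=1: input=2 -> V=12
t=2: input=5 -> V=0 FIRE
t=3: input=4 -> V=0 FIRE
t=4: input=2 -> V=12
t=5: input=3 -> V=0 FIRE
t=6: input=3 -> V=0 FIRE
t=7: input=5 -> V=0 FIRE
t=8: input=0 -> V=0
t=9: input=5 -> V=0 FIRE
t=10: input=3 -> V=0 FIRE
t=11: input=0 -> V=0
t=12: input=0 -> V=0
t=13: input=0 -> V=0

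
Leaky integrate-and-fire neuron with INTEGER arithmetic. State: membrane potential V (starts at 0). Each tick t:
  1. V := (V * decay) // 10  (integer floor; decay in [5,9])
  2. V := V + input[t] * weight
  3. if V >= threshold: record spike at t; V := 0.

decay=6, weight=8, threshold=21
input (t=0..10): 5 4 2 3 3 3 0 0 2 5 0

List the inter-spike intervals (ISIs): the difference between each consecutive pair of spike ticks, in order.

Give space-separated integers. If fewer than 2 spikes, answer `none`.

t=0: input=5 -> V=0 FIRE
t=1: input=4 -> V=0 FIRE
t=2: input=2 -> V=16
t=3: input=3 -> V=0 FIRE
t=4: input=3 -> V=0 FIRE
t=5: input=3 -> V=0 FIRE
t=6: input=0 -> V=0
t=7: input=0 -> V=0
t=8: input=2 -> V=16
t=9: input=5 -> V=0 FIRE
t=10: input=0 -> V=0

Answer: 1 2 1 1 4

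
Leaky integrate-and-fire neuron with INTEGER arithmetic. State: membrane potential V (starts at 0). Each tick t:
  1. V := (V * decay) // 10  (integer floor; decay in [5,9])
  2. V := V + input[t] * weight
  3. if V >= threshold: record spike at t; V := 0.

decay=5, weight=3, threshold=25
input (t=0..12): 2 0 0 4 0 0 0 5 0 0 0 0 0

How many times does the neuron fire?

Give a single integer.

t=0: input=2 -> V=6
t=1: input=0 -> V=3
t=2: input=0 -> V=1
t=3: input=4 -> V=12
t=4: input=0 -> V=6
t=5: input=0 -> V=3
t=6: input=0 -> V=1
t=7: input=5 -> V=15
t=8: input=0 -> V=7
t=9: input=0 -> V=3
t=10: input=0 -> V=1
t=11: input=0 -> V=0
t=12: input=0 -> V=0

Answer: 0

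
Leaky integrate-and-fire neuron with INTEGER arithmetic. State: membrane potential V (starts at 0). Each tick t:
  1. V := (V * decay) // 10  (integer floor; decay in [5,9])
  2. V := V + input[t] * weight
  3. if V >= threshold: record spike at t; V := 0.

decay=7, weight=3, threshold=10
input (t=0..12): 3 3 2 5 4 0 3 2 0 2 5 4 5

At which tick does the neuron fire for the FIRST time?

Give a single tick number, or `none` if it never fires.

Answer: 1

Derivation:
t=0: input=3 -> V=9
t=1: input=3 -> V=0 FIRE
t=2: input=2 -> V=6
t=3: input=5 -> V=0 FIRE
t=4: input=4 -> V=0 FIRE
t=5: input=0 -> V=0
t=6: input=3 -> V=9
t=7: input=2 -> V=0 FIRE
t=8: input=0 -> V=0
t=9: input=2 -> V=6
t=10: input=5 -> V=0 FIRE
t=11: input=4 -> V=0 FIRE
t=12: input=5 -> V=0 FIRE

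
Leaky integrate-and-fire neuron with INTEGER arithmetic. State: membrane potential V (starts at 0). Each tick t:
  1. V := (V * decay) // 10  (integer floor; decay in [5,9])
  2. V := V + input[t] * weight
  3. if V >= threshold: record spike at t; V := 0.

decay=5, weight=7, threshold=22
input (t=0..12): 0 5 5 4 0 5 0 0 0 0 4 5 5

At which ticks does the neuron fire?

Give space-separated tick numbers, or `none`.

t=0: input=0 -> V=0
t=1: input=5 -> V=0 FIRE
t=2: input=5 -> V=0 FIRE
t=3: input=4 -> V=0 FIRE
t=4: input=0 -> V=0
t=5: input=5 -> V=0 FIRE
t=6: input=0 -> V=0
t=7: input=0 -> V=0
t=8: input=0 -> V=0
t=9: input=0 -> V=0
t=10: input=4 -> V=0 FIRE
t=11: input=5 -> V=0 FIRE
t=12: input=5 -> V=0 FIRE

Answer: 1 2 3 5 10 11 12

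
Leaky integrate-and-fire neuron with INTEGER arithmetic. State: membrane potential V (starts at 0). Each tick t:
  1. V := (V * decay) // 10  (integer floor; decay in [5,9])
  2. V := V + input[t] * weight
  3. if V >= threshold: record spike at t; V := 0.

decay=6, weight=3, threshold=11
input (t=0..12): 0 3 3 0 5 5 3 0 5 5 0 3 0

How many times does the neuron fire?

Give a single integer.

Answer: 5

Derivation:
t=0: input=0 -> V=0
t=1: input=3 -> V=9
t=2: input=3 -> V=0 FIRE
t=3: input=0 -> V=0
t=4: input=5 -> V=0 FIRE
t=5: input=5 -> V=0 FIRE
t=6: input=3 -> V=9
t=7: input=0 -> V=5
t=8: input=5 -> V=0 FIRE
t=9: input=5 -> V=0 FIRE
t=10: input=0 -> V=0
t=11: input=3 -> V=9
t=12: input=0 -> V=5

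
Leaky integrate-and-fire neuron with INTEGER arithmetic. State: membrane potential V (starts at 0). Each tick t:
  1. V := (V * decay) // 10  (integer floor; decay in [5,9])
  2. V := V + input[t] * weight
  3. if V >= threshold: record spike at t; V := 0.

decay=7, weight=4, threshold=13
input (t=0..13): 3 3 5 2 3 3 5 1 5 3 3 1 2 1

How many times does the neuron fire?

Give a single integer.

t=0: input=3 -> V=12
t=1: input=3 -> V=0 FIRE
t=2: input=5 -> V=0 FIRE
t=3: input=2 -> V=8
t=4: input=3 -> V=0 FIRE
t=5: input=3 -> V=12
t=6: input=5 -> V=0 FIRE
t=7: input=1 -> V=4
t=8: input=5 -> V=0 FIRE
t=9: input=3 -> V=12
t=10: input=3 -> V=0 FIRE
t=11: input=1 -> V=4
t=12: input=2 -> V=10
t=13: input=1 -> V=11

Answer: 6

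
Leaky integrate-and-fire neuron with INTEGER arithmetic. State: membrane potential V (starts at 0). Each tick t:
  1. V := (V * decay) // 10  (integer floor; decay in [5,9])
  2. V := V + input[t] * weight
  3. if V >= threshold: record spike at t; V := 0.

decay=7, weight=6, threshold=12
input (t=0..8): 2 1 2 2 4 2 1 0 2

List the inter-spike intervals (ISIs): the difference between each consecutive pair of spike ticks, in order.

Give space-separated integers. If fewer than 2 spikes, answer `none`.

t=0: input=2 -> V=0 FIRE
t=1: input=1 -> V=6
t=2: input=2 -> V=0 FIRE
t=3: input=2 -> V=0 FIRE
t=4: input=4 -> V=0 FIRE
t=5: input=2 -> V=0 FIRE
t=6: input=1 -> V=6
t=7: input=0 -> V=4
t=8: input=2 -> V=0 FIRE

Answer: 2 1 1 1 3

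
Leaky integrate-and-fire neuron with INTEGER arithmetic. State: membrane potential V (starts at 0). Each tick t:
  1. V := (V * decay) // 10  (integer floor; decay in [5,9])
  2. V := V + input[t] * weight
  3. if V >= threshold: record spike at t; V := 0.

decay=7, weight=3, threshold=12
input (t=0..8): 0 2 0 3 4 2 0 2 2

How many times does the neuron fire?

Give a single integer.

t=0: input=0 -> V=0
t=1: input=2 -> V=6
t=2: input=0 -> V=4
t=3: input=3 -> V=11
t=4: input=4 -> V=0 FIRE
t=5: input=2 -> V=6
t=6: input=0 -> V=4
t=7: input=2 -> V=8
t=8: input=2 -> V=11

Answer: 1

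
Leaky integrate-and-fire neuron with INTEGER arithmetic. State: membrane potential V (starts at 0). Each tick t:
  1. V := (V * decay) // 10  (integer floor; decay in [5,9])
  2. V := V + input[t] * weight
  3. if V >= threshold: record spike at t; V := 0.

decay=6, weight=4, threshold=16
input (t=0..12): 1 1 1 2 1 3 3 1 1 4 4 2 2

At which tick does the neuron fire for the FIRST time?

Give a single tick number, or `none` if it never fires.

t=0: input=1 -> V=4
t=1: input=1 -> V=6
t=2: input=1 -> V=7
t=3: input=2 -> V=12
t=4: input=1 -> V=11
t=5: input=3 -> V=0 FIRE
t=6: input=3 -> V=12
t=7: input=1 -> V=11
t=8: input=1 -> V=10
t=9: input=4 -> V=0 FIRE
t=10: input=4 -> V=0 FIRE
t=11: input=2 -> V=8
t=12: input=2 -> V=12

Answer: 5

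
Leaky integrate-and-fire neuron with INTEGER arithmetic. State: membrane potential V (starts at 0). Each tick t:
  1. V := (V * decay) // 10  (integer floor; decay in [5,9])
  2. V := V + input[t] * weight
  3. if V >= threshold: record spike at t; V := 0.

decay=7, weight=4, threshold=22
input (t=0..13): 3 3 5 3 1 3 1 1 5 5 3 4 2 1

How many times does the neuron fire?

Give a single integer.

t=0: input=3 -> V=12
t=1: input=3 -> V=20
t=2: input=5 -> V=0 FIRE
t=3: input=3 -> V=12
t=4: input=1 -> V=12
t=5: input=3 -> V=20
t=6: input=1 -> V=18
t=7: input=1 -> V=16
t=8: input=5 -> V=0 FIRE
t=9: input=5 -> V=20
t=10: input=3 -> V=0 FIRE
t=11: input=4 -> V=16
t=12: input=2 -> V=19
t=13: input=1 -> V=17

Answer: 3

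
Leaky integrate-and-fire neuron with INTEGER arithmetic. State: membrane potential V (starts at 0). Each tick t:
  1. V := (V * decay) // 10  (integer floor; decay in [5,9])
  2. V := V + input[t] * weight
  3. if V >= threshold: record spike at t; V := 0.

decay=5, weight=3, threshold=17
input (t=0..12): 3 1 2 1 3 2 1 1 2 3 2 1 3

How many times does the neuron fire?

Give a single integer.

t=0: input=3 -> V=9
t=1: input=1 -> V=7
t=2: input=2 -> V=9
t=3: input=1 -> V=7
t=4: input=3 -> V=12
t=5: input=2 -> V=12
t=6: input=1 -> V=9
t=7: input=1 -> V=7
t=8: input=2 -> V=9
t=9: input=3 -> V=13
t=10: input=2 -> V=12
t=11: input=1 -> V=9
t=12: input=3 -> V=13

Answer: 0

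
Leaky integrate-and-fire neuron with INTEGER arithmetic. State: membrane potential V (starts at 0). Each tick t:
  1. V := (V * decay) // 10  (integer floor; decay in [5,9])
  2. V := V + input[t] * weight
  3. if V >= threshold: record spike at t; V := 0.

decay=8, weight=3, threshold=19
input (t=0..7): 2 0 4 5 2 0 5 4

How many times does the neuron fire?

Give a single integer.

Answer: 2

Derivation:
t=0: input=2 -> V=6
t=1: input=0 -> V=4
t=2: input=4 -> V=15
t=3: input=5 -> V=0 FIRE
t=4: input=2 -> V=6
t=5: input=0 -> V=4
t=6: input=5 -> V=18
t=7: input=4 -> V=0 FIRE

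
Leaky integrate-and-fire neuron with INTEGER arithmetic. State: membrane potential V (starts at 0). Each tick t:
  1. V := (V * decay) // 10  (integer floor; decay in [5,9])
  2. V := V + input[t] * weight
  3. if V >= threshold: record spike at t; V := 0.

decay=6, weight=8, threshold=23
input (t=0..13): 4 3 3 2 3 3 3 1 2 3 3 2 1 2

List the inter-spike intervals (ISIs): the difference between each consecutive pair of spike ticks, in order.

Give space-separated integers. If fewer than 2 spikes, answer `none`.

Answer: 1 1 2 1 1 3 1 3

Derivation:
t=0: input=4 -> V=0 FIRE
t=1: input=3 -> V=0 FIRE
t=2: input=3 -> V=0 FIRE
t=3: input=2 -> V=16
t=4: input=3 -> V=0 FIRE
t=5: input=3 -> V=0 FIRE
t=6: input=3 -> V=0 FIRE
t=7: input=1 -> V=8
t=8: input=2 -> V=20
t=9: input=3 -> V=0 FIRE
t=10: input=3 -> V=0 FIRE
t=11: input=2 -> V=16
t=12: input=1 -> V=17
t=13: input=2 -> V=0 FIRE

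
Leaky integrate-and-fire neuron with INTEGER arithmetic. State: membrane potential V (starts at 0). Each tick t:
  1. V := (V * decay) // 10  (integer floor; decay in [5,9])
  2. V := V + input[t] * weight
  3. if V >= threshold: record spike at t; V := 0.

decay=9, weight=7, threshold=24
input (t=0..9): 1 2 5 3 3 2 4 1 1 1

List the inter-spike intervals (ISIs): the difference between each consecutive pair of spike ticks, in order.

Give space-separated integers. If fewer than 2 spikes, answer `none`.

Answer: 2 2

Derivation:
t=0: input=1 -> V=7
t=1: input=2 -> V=20
t=2: input=5 -> V=0 FIRE
t=3: input=3 -> V=21
t=4: input=3 -> V=0 FIRE
t=5: input=2 -> V=14
t=6: input=4 -> V=0 FIRE
t=7: input=1 -> V=7
t=8: input=1 -> V=13
t=9: input=1 -> V=18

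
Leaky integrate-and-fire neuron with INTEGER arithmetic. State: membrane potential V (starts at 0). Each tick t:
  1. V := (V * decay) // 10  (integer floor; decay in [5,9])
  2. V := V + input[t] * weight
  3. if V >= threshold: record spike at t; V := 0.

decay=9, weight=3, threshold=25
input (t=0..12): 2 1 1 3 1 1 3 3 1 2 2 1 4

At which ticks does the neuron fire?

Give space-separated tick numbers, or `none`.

t=0: input=2 -> V=6
t=1: input=1 -> V=8
t=2: input=1 -> V=10
t=3: input=3 -> V=18
t=4: input=1 -> V=19
t=5: input=1 -> V=20
t=6: input=3 -> V=0 FIRE
t=7: input=3 -> V=9
t=8: input=1 -> V=11
t=9: input=2 -> V=15
t=10: input=2 -> V=19
t=11: input=1 -> V=20
t=12: input=4 -> V=0 FIRE

Answer: 6 12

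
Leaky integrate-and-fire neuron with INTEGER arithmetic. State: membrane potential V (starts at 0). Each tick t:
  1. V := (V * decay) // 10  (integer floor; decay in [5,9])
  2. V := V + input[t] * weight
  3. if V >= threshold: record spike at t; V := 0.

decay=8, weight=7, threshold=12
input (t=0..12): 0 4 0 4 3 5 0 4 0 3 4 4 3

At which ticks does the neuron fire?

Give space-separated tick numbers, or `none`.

Answer: 1 3 4 5 7 9 10 11 12

Derivation:
t=0: input=0 -> V=0
t=1: input=4 -> V=0 FIRE
t=2: input=0 -> V=0
t=3: input=4 -> V=0 FIRE
t=4: input=3 -> V=0 FIRE
t=5: input=5 -> V=0 FIRE
t=6: input=0 -> V=0
t=7: input=4 -> V=0 FIRE
t=8: input=0 -> V=0
t=9: input=3 -> V=0 FIRE
t=10: input=4 -> V=0 FIRE
t=11: input=4 -> V=0 FIRE
t=12: input=3 -> V=0 FIRE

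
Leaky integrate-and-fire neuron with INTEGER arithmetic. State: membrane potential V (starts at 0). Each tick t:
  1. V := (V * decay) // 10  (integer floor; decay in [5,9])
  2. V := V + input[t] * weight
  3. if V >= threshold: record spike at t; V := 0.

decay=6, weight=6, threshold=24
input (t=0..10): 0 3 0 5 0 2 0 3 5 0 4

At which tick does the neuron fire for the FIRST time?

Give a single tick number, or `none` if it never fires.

Answer: 3

Derivation:
t=0: input=0 -> V=0
t=1: input=3 -> V=18
t=2: input=0 -> V=10
t=3: input=5 -> V=0 FIRE
t=4: input=0 -> V=0
t=5: input=2 -> V=12
t=6: input=0 -> V=7
t=7: input=3 -> V=22
t=8: input=5 -> V=0 FIRE
t=9: input=0 -> V=0
t=10: input=4 -> V=0 FIRE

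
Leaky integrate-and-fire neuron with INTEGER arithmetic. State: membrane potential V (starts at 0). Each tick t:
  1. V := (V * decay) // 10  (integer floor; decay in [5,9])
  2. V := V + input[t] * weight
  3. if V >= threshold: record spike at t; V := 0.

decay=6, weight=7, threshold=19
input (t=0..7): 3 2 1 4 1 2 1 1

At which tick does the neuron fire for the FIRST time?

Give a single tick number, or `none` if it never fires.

Answer: 0

Derivation:
t=0: input=3 -> V=0 FIRE
t=1: input=2 -> V=14
t=2: input=1 -> V=15
t=3: input=4 -> V=0 FIRE
t=4: input=1 -> V=7
t=5: input=2 -> V=18
t=6: input=1 -> V=17
t=7: input=1 -> V=17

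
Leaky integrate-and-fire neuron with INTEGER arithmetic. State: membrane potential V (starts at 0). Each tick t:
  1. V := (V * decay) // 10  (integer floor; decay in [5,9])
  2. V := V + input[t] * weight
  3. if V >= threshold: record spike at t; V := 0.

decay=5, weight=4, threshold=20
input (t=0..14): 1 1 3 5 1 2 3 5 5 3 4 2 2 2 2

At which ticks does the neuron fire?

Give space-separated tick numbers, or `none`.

t=0: input=1 -> V=4
t=1: input=1 -> V=6
t=2: input=3 -> V=15
t=3: input=5 -> V=0 FIRE
t=4: input=1 -> V=4
t=5: input=2 -> V=10
t=6: input=3 -> V=17
t=7: input=5 -> V=0 FIRE
t=8: input=5 -> V=0 FIRE
t=9: input=3 -> V=12
t=10: input=4 -> V=0 FIRE
t=11: input=2 -> V=8
t=12: input=2 -> V=12
t=13: input=2 -> V=14
t=14: input=2 -> V=15

Answer: 3 7 8 10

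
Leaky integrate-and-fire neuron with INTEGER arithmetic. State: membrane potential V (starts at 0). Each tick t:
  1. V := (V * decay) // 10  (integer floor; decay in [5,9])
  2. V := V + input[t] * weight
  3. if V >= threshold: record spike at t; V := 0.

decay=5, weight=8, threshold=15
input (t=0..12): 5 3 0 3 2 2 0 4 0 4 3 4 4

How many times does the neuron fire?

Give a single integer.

t=0: input=5 -> V=0 FIRE
t=1: input=3 -> V=0 FIRE
t=2: input=0 -> V=0
t=3: input=3 -> V=0 FIRE
t=4: input=2 -> V=0 FIRE
t=5: input=2 -> V=0 FIRE
t=6: input=0 -> V=0
t=7: input=4 -> V=0 FIRE
t=8: input=0 -> V=0
t=9: input=4 -> V=0 FIRE
t=10: input=3 -> V=0 FIRE
t=11: input=4 -> V=0 FIRE
t=12: input=4 -> V=0 FIRE

Answer: 10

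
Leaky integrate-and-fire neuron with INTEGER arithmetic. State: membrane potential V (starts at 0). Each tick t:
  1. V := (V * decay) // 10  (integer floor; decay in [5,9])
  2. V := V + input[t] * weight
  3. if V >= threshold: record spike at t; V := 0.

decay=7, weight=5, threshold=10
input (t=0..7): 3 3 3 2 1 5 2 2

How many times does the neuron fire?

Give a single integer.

t=0: input=3 -> V=0 FIRE
t=1: input=3 -> V=0 FIRE
t=2: input=3 -> V=0 FIRE
t=3: input=2 -> V=0 FIRE
t=4: input=1 -> V=5
t=5: input=5 -> V=0 FIRE
t=6: input=2 -> V=0 FIRE
t=7: input=2 -> V=0 FIRE

Answer: 7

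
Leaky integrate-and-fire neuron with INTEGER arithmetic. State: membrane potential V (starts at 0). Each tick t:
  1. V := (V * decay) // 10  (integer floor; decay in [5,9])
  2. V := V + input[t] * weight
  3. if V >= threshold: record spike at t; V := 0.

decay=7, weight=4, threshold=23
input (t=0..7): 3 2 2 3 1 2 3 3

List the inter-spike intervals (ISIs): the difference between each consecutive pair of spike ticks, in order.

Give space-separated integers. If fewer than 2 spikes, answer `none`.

t=0: input=3 -> V=12
t=1: input=2 -> V=16
t=2: input=2 -> V=19
t=3: input=3 -> V=0 FIRE
t=4: input=1 -> V=4
t=5: input=2 -> V=10
t=6: input=3 -> V=19
t=7: input=3 -> V=0 FIRE

Answer: 4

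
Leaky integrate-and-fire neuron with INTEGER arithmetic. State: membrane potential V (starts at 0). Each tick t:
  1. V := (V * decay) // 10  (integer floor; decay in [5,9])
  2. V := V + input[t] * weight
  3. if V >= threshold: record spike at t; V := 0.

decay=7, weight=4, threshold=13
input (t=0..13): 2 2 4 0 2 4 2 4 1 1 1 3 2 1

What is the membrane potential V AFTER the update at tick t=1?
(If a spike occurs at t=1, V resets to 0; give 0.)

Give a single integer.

Answer: 0

Derivation:
t=0: input=2 -> V=8
t=1: input=2 -> V=0 FIRE
t=2: input=4 -> V=0 FIRE
t=3: input=0 -> V=0
t=4: input=2 -> V=8
t=5: input=4 -> V=0 FIRE
t=6: input=2 -> V=8
t=7: input=4 -> V=0 FIRE
t=8: input=1 -> V=4
t=9: input=1 -> V=6
t=10: input=1 -> V=8
t=11: input=3 -> V=0 FIRE
t=12: input=2 -> V=8
t=13: input=1 -> V=9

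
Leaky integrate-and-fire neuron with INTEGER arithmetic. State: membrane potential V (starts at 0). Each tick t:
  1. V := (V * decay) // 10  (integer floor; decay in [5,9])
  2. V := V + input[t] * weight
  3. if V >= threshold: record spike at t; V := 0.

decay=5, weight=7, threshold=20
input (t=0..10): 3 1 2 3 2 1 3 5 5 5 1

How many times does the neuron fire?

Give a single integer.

t=0: input=3 -> V=0 FIRE
t=1: input=1 -> V=7
t=2: input=2 -> V=17
t=3: input=3 -> V=0 FIRE
t=4: input=2 -> V=14
t=5: input=1 -> V=14
t=6: input=3 -> V=0 FIRE
t=7: input=5 -> V=0 FIRE
t=8: input=5 -> V=0 FIRE
t=9: input=5 -> V=0 FIRE
t=10: input=1 -> V=7

Answer: 6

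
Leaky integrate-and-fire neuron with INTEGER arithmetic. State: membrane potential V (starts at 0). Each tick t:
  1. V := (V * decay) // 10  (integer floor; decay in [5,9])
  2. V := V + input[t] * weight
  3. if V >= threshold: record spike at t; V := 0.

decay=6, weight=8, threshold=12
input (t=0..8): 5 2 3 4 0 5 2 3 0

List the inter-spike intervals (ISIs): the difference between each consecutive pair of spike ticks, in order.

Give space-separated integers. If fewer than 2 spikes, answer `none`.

t=0: input=5 -> V=0 FIRE
t=1: input=2 -> V=0 FIRE
t=2: input=3 -> V=0 FIRE
t=3: input=4 -> V=0 FIRE
t=4: input=0 -> V=0
t=5: input=5 -> V=0 FIRE
t=6: input=2 -> V=0 FIRE
t=7: input=3 -> V=0 FIRE
t=8: input=0 -> V=0

Answer: 1 1 1 2 1 1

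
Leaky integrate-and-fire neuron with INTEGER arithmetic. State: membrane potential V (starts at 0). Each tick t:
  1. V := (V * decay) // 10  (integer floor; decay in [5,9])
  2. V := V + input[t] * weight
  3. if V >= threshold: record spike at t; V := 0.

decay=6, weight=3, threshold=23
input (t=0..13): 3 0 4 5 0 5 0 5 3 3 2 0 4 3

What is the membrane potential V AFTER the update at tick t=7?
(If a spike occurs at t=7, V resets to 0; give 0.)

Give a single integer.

t=0: input=3 -> V=9
t=1: input=0 -> V=5
t=2: input=4 -> V=15
t=3: input=5 -> V=0 FIRE
t=4: input=0 -> V=0
t=5: input=5 -> V=15
t=6: input=0 -> V=9
t=7: input=5 -> V=20
t=8: input=3 -> V=21
t=9: input=3 -> V=21
t=10: input=2 -> V=18
t=11: input=0 -> V=10
t=12: input=4 -> V=18
t=13: input=3 -> V=19

Answer: 20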